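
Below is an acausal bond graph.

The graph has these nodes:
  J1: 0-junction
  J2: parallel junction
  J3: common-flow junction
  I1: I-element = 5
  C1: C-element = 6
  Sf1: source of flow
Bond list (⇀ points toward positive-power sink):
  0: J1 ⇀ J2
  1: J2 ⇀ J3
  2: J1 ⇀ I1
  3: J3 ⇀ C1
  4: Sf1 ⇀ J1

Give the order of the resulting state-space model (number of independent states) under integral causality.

2  (C1, I1 all integral)

β4 stroke at Sf1  (Sf1 fixes flow; stroke at Sf1)
β2 stroke at I1  (I1: I, integral causality)
β0 stroke at J1  (only one effort-in slot at J1)
β1 stroke at J2  (J2: last free bond brings effort in)
β3 stroke at J3  (common-f at J3 fixed by 1)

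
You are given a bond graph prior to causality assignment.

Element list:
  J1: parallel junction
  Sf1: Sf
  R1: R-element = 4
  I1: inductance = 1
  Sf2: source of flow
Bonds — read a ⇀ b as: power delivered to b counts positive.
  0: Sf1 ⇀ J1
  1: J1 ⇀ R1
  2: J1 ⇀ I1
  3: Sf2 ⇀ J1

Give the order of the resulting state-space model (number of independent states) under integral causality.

b0 stroke→Sf1  (Sf1 (Sf) sets flow on bond)
b3 stroke→Sf2  (Sf2 (Sf) sets flow on bond)
b2 stroke→I1  (I1 outputs flow p/I1)
b1 stroke→J1  (only one effort-in slot at J1)

1  (I1 all integral)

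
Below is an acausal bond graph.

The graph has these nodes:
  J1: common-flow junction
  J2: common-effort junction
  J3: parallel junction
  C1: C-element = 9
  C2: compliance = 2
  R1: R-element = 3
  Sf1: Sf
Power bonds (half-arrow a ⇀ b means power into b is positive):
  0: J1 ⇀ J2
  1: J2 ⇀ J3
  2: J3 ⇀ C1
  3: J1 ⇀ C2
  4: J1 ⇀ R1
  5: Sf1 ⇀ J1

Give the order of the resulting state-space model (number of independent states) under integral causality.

2  (C1, C2 all integral)

bond 5 |Sf1  (Sf1: flow source, stroke at near end)
bond 0 |J1  (J1 flow already set via bond 5)
bond 3 |J1  (J1: bond 5 brought flow, rest push out)
bond 4 |J1  (1-jn J1 has f-setter on 5)
bond 1 |J2  (only one effort-in slot at J2)
bond 2 |J3  (J3 needs exactly one e-in)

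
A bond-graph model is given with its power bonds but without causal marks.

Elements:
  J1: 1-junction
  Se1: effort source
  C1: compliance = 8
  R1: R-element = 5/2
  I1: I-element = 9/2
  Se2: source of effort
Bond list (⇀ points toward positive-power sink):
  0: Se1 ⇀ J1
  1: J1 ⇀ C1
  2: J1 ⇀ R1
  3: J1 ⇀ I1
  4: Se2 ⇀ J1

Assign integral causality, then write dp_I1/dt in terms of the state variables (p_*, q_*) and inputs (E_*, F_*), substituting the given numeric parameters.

dp_I1/dt = E_Se1 + E_Se2 - 5*p_I1/9 - q_C1/8

bond 0 stroke at J1  (Se1 fixes effort; stroke away)
bond 4 stroke at J1  (source Se2 imposes e)
bond 1 stroke at J1  (prefer integral on C1)
bond 3 stroke at I1  (I1 outputs flow p/I1)
bond 2 stroke at J1  (J1 flow already set via bond 3)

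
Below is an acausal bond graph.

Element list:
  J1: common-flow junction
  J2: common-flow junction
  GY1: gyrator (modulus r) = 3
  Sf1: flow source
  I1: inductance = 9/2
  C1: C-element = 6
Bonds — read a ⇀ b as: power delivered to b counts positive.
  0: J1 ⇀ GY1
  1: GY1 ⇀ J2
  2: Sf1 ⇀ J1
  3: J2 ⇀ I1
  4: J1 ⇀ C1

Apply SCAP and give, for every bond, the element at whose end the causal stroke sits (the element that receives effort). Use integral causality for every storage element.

β0 stroke→J1
β1 stroke→J2
β2 stroke→Sf1
β3 stroke→I1
β4 stroke→J1

b2 |Sf1  (source Sf1 imposes f)
b0 |J1  (1-jn J1 has f-setter on 2)
b4 |J1  (J1: bond 2 brought flow, rest push out)
b1 |J2  (through GY1, causality inverts; strokes same side of GY1)
b3 |I1  (only one flow-in slot at J2)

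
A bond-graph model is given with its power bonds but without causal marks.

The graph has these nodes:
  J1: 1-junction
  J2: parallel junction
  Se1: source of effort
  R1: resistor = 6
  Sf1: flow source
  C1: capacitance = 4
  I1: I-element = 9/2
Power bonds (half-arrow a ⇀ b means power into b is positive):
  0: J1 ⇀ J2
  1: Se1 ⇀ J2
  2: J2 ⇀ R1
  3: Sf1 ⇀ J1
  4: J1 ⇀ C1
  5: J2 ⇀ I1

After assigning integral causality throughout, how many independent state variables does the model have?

2  (C1, I1 all integral)

#1 stroke at J2  (Se1 fixes effort; stroke away)
#3 stroke at Sf1  (source Sf1 imposes f)
#0 stroke at J1  (common-f at J1 fixed by 3)
#4 stroke at J1  (common-f at J1 fixed by 3)
#2 stroke at R1  (common-e at J2 fixed by 1)
#5 stroke at I1  (J2 effort already set via bond 1)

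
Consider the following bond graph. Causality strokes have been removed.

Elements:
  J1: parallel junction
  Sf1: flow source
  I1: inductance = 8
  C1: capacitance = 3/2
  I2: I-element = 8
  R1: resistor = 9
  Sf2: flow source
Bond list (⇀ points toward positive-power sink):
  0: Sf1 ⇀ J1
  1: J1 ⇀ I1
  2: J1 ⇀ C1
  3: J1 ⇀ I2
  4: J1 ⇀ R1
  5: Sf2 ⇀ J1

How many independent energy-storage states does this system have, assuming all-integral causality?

b0 stroke at Sf1  (Sf1 (Sf) sets flow on bond)
b5 stroke at Sf2  (Sf2 (Sf) sets flow on bond)
b1 stroke at I1  (I1 integral (f out))
b2 stroke at J1  (C1: C, integral causality)
b3 stroke at I2  (0-jn J1 has e-setter on 2)
b4 stroke at R1  (J1: bond 2 brought effort, rest push out)

3  (C1, I1, I2 all integral)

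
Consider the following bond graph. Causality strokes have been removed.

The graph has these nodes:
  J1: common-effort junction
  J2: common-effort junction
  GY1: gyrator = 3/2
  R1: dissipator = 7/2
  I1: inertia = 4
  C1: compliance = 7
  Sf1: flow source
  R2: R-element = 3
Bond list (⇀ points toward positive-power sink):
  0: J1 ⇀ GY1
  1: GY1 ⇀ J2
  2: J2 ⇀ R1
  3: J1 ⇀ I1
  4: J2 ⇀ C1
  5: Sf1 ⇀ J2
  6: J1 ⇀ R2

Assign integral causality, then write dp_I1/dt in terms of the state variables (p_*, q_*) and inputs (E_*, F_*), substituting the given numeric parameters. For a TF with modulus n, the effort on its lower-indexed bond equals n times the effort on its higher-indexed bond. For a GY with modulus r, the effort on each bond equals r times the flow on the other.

#5 |Sf1  (Sf1 (Sf) sets flow on bond)
#3 |I1  (I1 outputs flow p/I1)
#4 |J2  (prefer integral on C1)
#1 |GY1  (0-jn J2 has e-setter on 4)
#2 |R1  (common-e at J2 fixed by 4)
#0 |GY1  (GY1: gyrator matches bond 1)
#6 |J1  (J1 needs exactly one e-in)

dp_I1/dt = -3*p_I1/4 - 2*q_C1/7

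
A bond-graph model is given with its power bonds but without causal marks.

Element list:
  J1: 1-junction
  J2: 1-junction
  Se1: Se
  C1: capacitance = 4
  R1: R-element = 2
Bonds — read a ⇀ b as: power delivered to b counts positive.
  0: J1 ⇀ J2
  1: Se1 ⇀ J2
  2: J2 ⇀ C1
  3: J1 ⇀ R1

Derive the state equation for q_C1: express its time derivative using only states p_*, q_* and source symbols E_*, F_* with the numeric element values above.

β1 stroke at J2  (Se1: effort source, stroke at far end)
β2 stroke at J2  (C1 integral (e out))
β0 stroke at J1  (only one flow-in slot at J2)
β3 stroke at R1  (closing 1-jn rule on J1)

dq_C1/dt = E_Se1/2 - q_C1/8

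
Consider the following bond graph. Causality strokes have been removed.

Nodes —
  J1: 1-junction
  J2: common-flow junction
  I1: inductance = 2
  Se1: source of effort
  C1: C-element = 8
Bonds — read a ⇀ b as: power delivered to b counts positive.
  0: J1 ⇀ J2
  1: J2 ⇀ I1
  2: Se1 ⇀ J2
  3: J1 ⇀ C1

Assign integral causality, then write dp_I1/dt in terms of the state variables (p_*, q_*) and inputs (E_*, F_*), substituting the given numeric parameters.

#2 |J2  (Se1 fixes effort; stroke away)
#1 |I1  (I1 integral (f out))
#0 |J2  (J2: bond 1 brought flow, rest push out)
#3 |J1  (1-jn J1 has f-setter on 0)

dp_I1/dt = E_Se1 - q_C1/8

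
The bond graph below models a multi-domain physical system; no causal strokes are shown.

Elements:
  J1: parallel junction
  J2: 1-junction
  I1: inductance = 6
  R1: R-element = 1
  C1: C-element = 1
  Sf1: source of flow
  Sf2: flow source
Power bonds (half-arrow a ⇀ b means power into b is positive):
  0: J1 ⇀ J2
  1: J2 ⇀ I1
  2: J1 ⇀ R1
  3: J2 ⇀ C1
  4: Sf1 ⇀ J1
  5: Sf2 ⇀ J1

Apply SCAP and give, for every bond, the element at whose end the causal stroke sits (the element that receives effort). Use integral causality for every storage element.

#4 →Sf1  (Sf1: flow source, stroke at near end)
#5 →Sf2  (Sf2 (Sf) sets flow on bond)
#1 →I1  (I1 integral (f out))
#0 →J2  (J2 flow already set via bond 1)
#3 →J2  (J2: bond 1 brought flow, rest push out)
#2 →J1  (only one effort-in slot at J1)

β0 →J2
β1 →I1
β2 →J1
β3 →J2
β4 →Sf1
β5 →Sf2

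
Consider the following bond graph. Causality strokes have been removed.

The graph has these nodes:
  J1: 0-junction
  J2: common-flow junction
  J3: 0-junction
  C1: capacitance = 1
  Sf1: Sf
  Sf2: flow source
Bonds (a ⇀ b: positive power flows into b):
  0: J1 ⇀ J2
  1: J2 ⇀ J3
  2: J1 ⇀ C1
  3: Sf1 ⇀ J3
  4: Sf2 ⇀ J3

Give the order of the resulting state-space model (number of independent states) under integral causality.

β3 |Sf1  (source Sf1 imposes f)
β4 |Sf2  (Sf2: flow source, stroke at near end)
β1 |J3  (closing 0-jn rule on J3)
β0 |J2  (J2: bond 1 brought flow, rest push out)
β2 |J1  (closing 0-jn rule on J1)

1  (C1 all integral)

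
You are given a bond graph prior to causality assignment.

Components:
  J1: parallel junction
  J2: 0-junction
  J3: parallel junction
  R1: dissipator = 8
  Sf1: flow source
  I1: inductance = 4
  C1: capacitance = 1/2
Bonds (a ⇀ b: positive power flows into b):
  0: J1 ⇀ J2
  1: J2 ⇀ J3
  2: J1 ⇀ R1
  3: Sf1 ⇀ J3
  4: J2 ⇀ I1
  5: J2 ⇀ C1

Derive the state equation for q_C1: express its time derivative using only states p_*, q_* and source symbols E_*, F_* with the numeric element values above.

dq_C1/dt = F_Sf1 - p_I1/4 - q_C1/4

b3 →Sf1  (source Sf1 imposes f)
b1 →J3  (only one effort-in slot at J3)
b4 →I1  (I1 outputs flow p/I1)
b5 →J2  (C1 integral (e out))
b0 →J1  (0-jn J2 has e-setter on 5)
b2 →R1  (0-jn J1 has e-setter on 0)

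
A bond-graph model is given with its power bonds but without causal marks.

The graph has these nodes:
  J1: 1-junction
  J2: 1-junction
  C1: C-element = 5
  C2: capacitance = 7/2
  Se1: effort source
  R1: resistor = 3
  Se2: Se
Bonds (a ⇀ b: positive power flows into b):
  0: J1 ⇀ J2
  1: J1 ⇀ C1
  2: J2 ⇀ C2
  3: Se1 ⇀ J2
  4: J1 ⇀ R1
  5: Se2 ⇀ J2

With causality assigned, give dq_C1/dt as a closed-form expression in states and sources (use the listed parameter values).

bond 3 |J2  (Se1: effort source, stroke at far end)
bond 5 |J2  (Se2 (Se) sets effort on bond)
bond 1 |J1  (prefer integral on C1)
bond 2 |J2  (C2 integral (e out))
bond 0 |J1  (only one flow-in slot at J2)
bond 4 |R1  (J1: last free bond brings flow in)

dq_C1/dt = E_Se1/3 + E_Se2/3 - q_C1/15 - 2*q_C2/21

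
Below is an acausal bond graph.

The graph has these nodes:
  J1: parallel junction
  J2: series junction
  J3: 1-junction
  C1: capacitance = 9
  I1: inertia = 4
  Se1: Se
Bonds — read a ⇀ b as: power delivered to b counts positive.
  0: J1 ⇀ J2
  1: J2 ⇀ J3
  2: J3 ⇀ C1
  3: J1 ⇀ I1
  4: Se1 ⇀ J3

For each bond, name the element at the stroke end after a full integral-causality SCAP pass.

#0 stroke→J1
#1 stroke→J2
#2 stroke→J3
#3 stroke→I1
#4 stroke→J3

#4 |J3  (source Se1 imposes e)
#2 |J3  (prefer integral on C1)
#1 |J2  (J3: last free bond brings flow in)
#0 |J1  (only one flow-in slot at J2)
#3 |I1  (J1 effort already set via bond 0)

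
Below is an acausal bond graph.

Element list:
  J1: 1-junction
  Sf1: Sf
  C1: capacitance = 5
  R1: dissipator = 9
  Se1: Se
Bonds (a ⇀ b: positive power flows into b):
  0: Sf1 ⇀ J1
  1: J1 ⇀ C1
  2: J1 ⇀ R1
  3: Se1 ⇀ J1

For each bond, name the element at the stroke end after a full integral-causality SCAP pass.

β0 stroke at Sf1
β1 stroke at J1
β2 stroke at J1
β3 stroke at J1

β0 stroke→Sf1  (Sf1 (Sf) sets flow on bond)
β3 stroke→J1  (source Se1 imposes e)
β1 stroke→J1  (common-f at J1 fixed by 0)
β2 stroke→J1  (J1 flow already set via bond 0)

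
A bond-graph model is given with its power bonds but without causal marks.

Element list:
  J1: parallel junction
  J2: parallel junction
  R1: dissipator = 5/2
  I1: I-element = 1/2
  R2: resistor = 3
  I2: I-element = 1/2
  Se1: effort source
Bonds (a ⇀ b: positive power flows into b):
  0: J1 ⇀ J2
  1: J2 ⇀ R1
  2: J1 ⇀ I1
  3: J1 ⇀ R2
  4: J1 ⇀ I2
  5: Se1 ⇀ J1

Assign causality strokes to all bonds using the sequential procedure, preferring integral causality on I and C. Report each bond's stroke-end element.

#0 |J2
#1 |R1
#2 |I1
#3 |R2
#4 |I2
#5 |J1

b5 →J1  (source Se1 imposes e)
b0 →J2  (J1 effort already set via bond 5)
b2 →I1  (J1: bond 5 brought effort, rest push out)
b3 →R2  (common-e at J1 fixed by 5)
b4 →I2  (0-jn J1 has e-setter on 5)
b1 →R1  (J2: bond 0 brought effort, rest push out)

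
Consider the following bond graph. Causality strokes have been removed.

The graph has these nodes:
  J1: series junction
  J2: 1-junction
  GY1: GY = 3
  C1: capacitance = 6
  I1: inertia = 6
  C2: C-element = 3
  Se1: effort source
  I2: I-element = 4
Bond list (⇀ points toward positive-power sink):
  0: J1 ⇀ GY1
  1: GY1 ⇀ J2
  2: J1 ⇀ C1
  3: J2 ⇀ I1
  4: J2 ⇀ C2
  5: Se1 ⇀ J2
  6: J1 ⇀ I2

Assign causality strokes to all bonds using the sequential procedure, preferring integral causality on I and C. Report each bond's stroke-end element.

β5 |J2  (Se1 fixes effort; stroke away)
β2 |J1  (C1 outputs effort q/C1)
β3 |I1  (I1 outputs flow p/I1)
β1 |J2  (J2 flow already set via bond 3)
β4 |J2  (common-f at J2 fixed by 3)
β0 |J1  (GY GY1: same side as bond 1)
β6 |I2  (J1 needs exactly one f-in)

b0 |J1
b1 |J2
b2 |J1
b3 |I1
b4 |J2
b5 |J2
b6 |I2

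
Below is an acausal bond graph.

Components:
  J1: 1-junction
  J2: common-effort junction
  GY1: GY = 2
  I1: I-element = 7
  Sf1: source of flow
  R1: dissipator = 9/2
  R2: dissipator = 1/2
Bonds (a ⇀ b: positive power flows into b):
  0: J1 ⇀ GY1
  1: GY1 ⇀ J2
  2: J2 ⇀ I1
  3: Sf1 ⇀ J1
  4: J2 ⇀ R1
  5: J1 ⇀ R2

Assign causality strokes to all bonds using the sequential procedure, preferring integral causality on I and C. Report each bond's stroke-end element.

β0 stroke→J1
β1 stroke→J2
β2 stroke→I1
β3 stroke→Sf1
β4 stroke→R1
β5 stroke→J1

bond 3 |Sf1  (Sf1: flow source, stroke at near end)
bond 0 |J1  (1-jn J1 has f-setter on 3)
bond 5 |J1  (J1: bond 3 brought flow, rest push out)
bond 1 |J2  (GY1: gyrator matches bond 0)
bond 2 |I1  (J2 effort already set via bond 1)
bond 4 |R1  (0-jn J2 has e-setter on 1)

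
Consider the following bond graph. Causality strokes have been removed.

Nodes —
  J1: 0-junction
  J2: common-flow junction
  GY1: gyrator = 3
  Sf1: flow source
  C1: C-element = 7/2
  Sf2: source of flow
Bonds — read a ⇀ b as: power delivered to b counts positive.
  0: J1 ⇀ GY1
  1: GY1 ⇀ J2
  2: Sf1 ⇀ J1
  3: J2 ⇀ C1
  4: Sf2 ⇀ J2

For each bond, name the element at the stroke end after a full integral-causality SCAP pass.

#2 |Sf1  (Sf1 fixes flow; stroke at Sf1)
#4 |Sf2  (Sf2 (Sf) sets flow on bond)
#0 |J1  (J1 needs exactly one e-in)
#1 |J2  (J2: bond 4 brought flow, rest push out)
#3 |J2  (common-f at J2 fixed by 4)

#0 |J1
#1 |J2
#2 |Sf1
#3 |J2
#4 |Sf2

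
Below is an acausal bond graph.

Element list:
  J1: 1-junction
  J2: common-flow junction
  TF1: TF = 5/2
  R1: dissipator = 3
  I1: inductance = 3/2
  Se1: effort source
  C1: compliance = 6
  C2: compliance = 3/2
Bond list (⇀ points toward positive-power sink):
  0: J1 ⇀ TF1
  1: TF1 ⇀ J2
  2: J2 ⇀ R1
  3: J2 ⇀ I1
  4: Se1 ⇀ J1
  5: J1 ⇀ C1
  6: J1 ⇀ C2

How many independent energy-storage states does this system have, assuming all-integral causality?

3  (C1, C2, I1 all integral)

#4 stroke at J1  (Se1: effort source, stroke at far end)
#3 stroke at I1  (I1 integral (f out))
#1 stroke at J2  (J2: bond 3 brought flow, rest push out)
#2 stroke at J2  (J2: bond 3 brought flow, rest push out)
#0 stroke at TF1  (TF1 one-in-one-out from 1)
#5 stroke at J1  (1-jn J1 has f-setter on 0)
#6 stroke at J1  (J1: bond 0 brought flow, rest push out)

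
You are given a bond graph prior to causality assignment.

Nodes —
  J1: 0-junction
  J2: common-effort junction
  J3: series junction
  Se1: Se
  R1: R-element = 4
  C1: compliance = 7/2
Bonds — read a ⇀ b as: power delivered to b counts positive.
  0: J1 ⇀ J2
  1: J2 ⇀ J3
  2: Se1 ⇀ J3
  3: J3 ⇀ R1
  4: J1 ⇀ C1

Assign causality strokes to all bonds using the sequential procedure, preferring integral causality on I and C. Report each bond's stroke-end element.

bond 2 →J3  (Se1 (Se) sets effort on bond)
bond 4 →J1  (prefer integral on C1)
bond 0 →J2  (common-e at J1 fixed by 4)
bond 1 →J3  (J2: bond 0 brought effort, rest push out)
bond 3 →R1  (J3: last free bond brings flow in)

bond 0 |J2
bond 1 |J3
bond 2 |J3
bond 3 |R1
bond 4 |J1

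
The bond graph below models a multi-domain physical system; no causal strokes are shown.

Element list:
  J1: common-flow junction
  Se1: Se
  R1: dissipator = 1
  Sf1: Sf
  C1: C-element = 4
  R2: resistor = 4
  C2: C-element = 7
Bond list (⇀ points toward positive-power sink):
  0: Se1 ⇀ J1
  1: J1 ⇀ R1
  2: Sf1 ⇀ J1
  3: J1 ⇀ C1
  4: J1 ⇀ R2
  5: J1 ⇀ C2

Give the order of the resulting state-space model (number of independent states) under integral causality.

2  (C1, C2 all integral)

bond 0 →J1  (Se1: effort source, stroke at far end)
bond 2 →Sf1  (Sf1 fixes flow; stroke at Sf1)
bond 1 →J1  (1-jn J1 has f-setter on 2)
bond 3 →J1  (J1: bond 2 brought flow, rest push out)
bond 4 →J1  (1-jn J1 has f-setter on 2)
bond 5 →J1  (J1: bond 2 brought flow, rest push out)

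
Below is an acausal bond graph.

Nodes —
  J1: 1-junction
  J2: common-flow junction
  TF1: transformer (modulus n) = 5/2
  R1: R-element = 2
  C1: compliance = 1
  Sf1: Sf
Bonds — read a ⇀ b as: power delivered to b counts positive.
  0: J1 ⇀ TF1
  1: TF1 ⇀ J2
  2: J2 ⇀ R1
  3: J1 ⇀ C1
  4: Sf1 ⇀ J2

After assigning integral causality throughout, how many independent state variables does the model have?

1  (C1 all integral)

b4 stroke at Sf1  (Sf1: flow source, stroke at near end)
b1 stroke at J2  (J2 flow already set via bond 4)
b2 stroke at J2  (J2: bond 4 brought flow, rest push out)
b0 stroke at TF1  (through TF1, causality passes straight; one stroke at TF1)
b3 stroke at J1  (1-jn J1 has f-setter on 0)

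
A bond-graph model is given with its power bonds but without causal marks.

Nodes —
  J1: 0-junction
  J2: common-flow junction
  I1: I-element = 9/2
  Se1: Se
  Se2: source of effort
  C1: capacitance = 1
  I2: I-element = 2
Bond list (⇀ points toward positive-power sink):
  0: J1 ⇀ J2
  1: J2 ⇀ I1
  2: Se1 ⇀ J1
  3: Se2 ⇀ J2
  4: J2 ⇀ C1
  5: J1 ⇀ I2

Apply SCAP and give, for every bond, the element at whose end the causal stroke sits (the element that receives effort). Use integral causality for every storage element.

#0 stroke→J2
#1 stroke→I1
#2 stroke→J1
#3 stroke→J2
#4 stroke→J2
#5 stroke→I2

#2 stroke→J1  (source Se1 imposes e)
#3 stroke→J2  (Se2 (Se) sets effort on bond)
#0 stroke→J2  (J1 effort already set via bond 2)
#5 stroke→I2  (common-e at J1 fixed by 2)
#1 stroke→I1  (I1: I, integral causality)
#4 stroke→J2  (J2 flow already set via bond 1)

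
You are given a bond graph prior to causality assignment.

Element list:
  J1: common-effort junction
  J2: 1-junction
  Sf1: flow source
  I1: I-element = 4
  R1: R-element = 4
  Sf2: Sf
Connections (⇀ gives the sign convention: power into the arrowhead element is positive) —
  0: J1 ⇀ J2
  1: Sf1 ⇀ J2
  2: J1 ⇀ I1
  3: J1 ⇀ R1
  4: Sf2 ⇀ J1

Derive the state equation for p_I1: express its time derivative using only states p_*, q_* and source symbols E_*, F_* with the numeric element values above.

b1 stroke at Sf1  (source Sf1 imposes f)
b4 stroke at Sf2  (source Sf2 imposes f)
b0 stroke at J2  (common-f at J2 fixed by 1)
b2 stroke at I1  (I1 outputs flow p/I1)
b3 stroke at J1  (J1: last free bond brings effort in)

dp_I1/dt = -4*F_Sf1 + 4*F_Sf2 - p_I1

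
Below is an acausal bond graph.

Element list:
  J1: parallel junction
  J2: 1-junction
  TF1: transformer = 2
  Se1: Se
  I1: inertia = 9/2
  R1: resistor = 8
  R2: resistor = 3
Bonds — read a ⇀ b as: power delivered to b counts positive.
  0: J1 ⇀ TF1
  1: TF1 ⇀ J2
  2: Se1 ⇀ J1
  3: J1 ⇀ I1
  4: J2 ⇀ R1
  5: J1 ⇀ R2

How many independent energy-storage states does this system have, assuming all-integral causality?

1  (I1 all integral)

β2 →J1  (Se1: effort source, stroke at far end)
β0 →TF1  (0-jn J1 has e-setter on 2)
β3 →I1  (J1: bond 2 brought effort, rest push out)
β5 →R2  (0-jn J1 has e-setter on 2)
β1 →J2  (TF1 one-in-one-out from 0)
β4 →R1  (J2: last free bond brings flow in)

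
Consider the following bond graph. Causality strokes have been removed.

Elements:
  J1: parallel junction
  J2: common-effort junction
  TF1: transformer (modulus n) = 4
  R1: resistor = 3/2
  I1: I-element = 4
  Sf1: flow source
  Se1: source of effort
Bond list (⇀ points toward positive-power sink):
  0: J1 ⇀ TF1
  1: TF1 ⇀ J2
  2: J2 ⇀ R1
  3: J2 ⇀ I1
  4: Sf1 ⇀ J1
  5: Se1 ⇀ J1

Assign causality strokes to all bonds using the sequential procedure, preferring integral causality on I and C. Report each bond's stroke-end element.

b0 stroke→TF1
b1 stroke→J2
b2 stroke→R1
b3 stroke→I1
b4 stroke→Sf1
b5 stroke→J1

b4 →Sf1  (Sf1 (Sf) sets flow on bond)
b5 →J1  (Se1 (Se) sets effort on bond)
b0 →TF1  (J1 effort already set via bond 5)
b1 →J2  (TF1: transformer flips bond 0)
b2 →R1  (J2 effort already set via bond 1)
b3 →I1  (common-e at J2 fixed by 1)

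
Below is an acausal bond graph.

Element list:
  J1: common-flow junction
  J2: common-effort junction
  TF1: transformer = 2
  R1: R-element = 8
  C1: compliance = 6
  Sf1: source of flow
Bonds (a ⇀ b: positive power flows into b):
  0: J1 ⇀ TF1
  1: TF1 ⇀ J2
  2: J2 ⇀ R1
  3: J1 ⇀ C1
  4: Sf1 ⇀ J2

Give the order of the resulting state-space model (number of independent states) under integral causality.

1  (C1 all integral)

β4 stroke at Sf1  (source Sf1 imposes f)
β3 stroke at J1  (C1 outputs effort q/C1)
β0 stroke at TF1  (only one flow-in slot at J1)
β1 stroke at J2  (through TF1, causality passes straight; one stroke at TF1)
β2 stroke at R1  (J2: bond 1 brought effort, rest push out)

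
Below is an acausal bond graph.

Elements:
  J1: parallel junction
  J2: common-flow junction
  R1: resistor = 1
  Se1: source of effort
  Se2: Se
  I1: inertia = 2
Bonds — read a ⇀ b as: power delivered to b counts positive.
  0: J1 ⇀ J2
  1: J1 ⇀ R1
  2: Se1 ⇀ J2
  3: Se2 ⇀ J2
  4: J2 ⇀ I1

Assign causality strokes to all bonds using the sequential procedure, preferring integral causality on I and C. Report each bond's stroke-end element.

b0 stroke at J2
b1 stroke at J1
b2 stroke at J2
b3 stroke at J2
b4 stroke at I1

β2 stroke→J2  (Se1 fixes effort; stroke away)
β3 stroke→J2  (Se2 (Se) sets effort on bond)
β4 stroke→I1  (I1: I, integral causality)
β0 stroke→J2  (J2 flow already set via bond 4)
β1 stroke→J1  (only one effort-in slot at J1)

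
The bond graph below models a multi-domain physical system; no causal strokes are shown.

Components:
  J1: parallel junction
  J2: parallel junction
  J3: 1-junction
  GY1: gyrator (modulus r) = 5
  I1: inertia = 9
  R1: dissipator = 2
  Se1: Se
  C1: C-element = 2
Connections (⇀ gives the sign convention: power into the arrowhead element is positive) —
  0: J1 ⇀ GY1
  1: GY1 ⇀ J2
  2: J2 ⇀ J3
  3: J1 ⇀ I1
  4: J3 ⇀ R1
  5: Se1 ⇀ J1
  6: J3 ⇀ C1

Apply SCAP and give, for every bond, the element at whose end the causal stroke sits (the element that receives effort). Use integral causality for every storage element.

#0 stroke→GY1
#1 stroke→GY1
#2 stroke→J2
#3 stroke→I1
#4 stroke→J3
#5 stroke→J1
#6 stroke→J3

β5 stroke→J1  (Se1: effort source, stroke at far end)
β0 stroke→GY1  (0-jn J1 has e-setter on 5)
β3 stroke→I1  (J1: bond 5 brought effort, rest push out)
β1 stroke→GY1  (GY1 both-in/both-out from 0)
β2 stroke→J2  (J2: last free bond brings effort in)
β4 stroke→J3  (J3: bond 2 brought flow, rest push out)
β6 stroke→J3  (common-f at J3 fixed by 2)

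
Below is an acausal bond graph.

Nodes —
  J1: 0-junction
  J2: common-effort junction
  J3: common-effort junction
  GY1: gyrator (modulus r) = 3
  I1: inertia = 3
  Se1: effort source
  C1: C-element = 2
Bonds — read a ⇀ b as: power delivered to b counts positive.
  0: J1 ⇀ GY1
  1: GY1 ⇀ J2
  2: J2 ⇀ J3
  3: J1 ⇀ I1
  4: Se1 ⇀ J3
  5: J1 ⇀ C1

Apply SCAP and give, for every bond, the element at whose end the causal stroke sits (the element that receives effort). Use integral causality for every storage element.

#4 →J3  (source Se1 imposes e)
#2 →J2  (J3: bond 4 brought effort, rest push out)
#1 →GY1  (J2: bond 2 brought effort, rest push out)
#0 →GY1  (GY1 both-in/both-out from 1)
#3 →I1  (I1 outputs flow p/I1)
#5 →J1  (J1 needs exactly one e-in)

#0 stroke→GY1
#1 stroke→GY1
#2 stroke→J2
#3 stroke→I1
#4 stroke→J3
#5 stroke→J1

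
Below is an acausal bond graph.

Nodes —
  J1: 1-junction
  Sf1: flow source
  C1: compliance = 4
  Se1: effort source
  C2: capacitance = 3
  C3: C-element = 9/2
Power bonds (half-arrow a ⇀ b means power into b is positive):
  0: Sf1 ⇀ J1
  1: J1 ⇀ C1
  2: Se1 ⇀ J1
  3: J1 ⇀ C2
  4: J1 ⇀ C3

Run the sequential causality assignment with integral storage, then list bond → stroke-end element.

b0 →Sf1  (Sf1 fixes flow; stroke at Sf1)
b2 →J1  (source Se1 imposes e)
b1 →J1  (J1: bond 0 brought flow, rest push out)
b3 →J1  (1-jn J1 has f-setter on 0)
b4 →J1  (J1 flow already set via bond 0)

#0 →Sf1
#1 →J1
#2 →J1
#3 →J1
#4 →J1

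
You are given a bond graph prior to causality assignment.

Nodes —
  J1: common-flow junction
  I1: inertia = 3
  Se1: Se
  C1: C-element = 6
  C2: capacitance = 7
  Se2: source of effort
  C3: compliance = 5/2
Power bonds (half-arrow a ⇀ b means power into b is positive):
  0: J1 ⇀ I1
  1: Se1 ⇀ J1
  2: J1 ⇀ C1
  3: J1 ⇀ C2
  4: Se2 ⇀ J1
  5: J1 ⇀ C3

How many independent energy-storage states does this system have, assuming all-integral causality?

#1 stroke→J1  (source Se1 imposes e)
#4 stroke→J1  (source Se2 imposes e)
#0 stroke→I1  (I1 outputs flow p/I1)
#2 stroke→J1  (common-f at J1 fixed by 0)
#3 stroke→J1  (J1 flow already set via bond 0)
#5 stroke→J1  (J1: bond 0 brought flow, rest push out)

4  (C1, C2, C3, I1 all integral)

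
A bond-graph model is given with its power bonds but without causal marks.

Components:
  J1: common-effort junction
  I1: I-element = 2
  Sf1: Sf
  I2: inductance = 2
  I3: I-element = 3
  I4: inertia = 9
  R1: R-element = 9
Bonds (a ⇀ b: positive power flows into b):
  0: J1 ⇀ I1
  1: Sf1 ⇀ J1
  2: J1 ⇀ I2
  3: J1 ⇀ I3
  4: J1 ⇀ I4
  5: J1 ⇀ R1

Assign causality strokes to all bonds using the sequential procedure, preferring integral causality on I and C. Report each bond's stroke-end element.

#0 stroke→I1
#1 stroke→Sf1
#2 stroke→I2
#3 stroke→I3
#4 stroke→I4
#5 stroke→J1

b1 stroke→Sf1  (Sf1: flow source, stroke at near end)
b0 stroke→I1  (prefer integral on I1)
b2 stroke→I2  (prefer integral on I2)
b3 stroke→I3  (I3: I, integral causality)
b4 stroke→I4  (I4 integral (f out))
b5 stroke→J1  (only one effort-in slot at J1)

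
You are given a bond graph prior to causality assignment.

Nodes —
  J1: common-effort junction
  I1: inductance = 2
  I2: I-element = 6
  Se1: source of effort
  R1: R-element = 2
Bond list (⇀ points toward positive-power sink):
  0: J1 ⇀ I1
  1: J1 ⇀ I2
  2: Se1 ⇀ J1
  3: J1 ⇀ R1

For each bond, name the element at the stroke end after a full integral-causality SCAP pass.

bond 0 →I1
bond 1 →I2
bond 2 →J1
bond 3 →R1

β2 stroke at J1  (source Se1 imposes e)
β0 stroke at I1  (J1: bond 2 brought effort, rest push out)
β1 stroke at I2  (common-e at J1 fixed by 2)
β3 stroke at R1  (J1: bond 2 brought effort, rest push out)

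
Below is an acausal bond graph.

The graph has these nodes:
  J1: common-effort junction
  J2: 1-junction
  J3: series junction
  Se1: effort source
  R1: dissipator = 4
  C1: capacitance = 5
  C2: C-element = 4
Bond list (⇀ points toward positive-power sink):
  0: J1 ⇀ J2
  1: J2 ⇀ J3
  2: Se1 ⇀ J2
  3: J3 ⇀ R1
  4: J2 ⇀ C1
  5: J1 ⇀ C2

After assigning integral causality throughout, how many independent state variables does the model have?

2  (C1, C2 all integral)

β2 stroke→J2  (Se1: effort source, stroke at far end)
β4 stroke→J2  (C1: C, integral causality)
β5 stroke→J1  (C2 outputs effort q/C2)
β0 stroke→J2  (J1 effort already set via bond 5)
β1 stroke→J3  (only one flow-in slot at J2)
β3 stroke→R1  (closing 1-jn rule on J3)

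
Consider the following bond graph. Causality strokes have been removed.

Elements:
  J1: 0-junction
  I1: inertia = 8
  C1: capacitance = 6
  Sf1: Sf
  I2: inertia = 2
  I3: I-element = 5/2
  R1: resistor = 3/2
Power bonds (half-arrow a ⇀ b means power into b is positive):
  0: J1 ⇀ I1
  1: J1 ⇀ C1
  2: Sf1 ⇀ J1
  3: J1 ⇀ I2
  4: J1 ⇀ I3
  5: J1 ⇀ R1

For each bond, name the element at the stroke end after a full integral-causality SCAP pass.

#0 stroke→I1
#1 stroke→J1
#2 stroke→Sf1
#3 stroke→I2
#4 stroke→I3
#5 stroke→R1

bond 2 |Sf1  (source Sf1 imposes f)
bond 0 |I1  (prefer integral on I1)
bond 1 |J1  (prefer integral on C1)
bond 3 |I2  (J1 effort already set via bond 1)
bond 4 |I3  (J1: bond 1 brought effort, rest push out)
bond 5 |R1  (J1: bond 1 brought effort, rest push out)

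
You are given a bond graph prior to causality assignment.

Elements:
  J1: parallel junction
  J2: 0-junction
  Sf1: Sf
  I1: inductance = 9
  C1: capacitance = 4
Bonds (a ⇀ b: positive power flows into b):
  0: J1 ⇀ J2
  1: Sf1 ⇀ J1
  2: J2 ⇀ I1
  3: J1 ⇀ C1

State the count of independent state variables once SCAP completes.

#1 stroke at Sf1  (source Sf1 imposes f)
#2 stroke at I1  (I1 outputs flow p/I1)
#0 stroke at J2  (closing 0-jn rule on J2)
#3 stroke at J1  (J1 needs exactly one e-in)

2  (C1, I1 all integral)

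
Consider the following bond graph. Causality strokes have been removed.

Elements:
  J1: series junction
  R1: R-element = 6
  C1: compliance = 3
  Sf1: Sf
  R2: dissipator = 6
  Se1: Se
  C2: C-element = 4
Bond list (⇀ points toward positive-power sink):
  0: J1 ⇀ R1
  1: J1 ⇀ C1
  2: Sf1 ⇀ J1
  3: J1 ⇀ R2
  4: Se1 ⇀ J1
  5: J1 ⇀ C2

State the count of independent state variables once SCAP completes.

2  (C1, C2 all integral)

β2 stroke at Sf1  (Sf1: flow source, stroke at near end)
β4 stroke at J1  (source Se1 imposes e)
β0 stroke at J1  (J1: bond 2 brought flow, rest push out)
β1 stroke at J1  (J1: bond 2 brought flow, rest push out)
β3 stroke at J1  (J1: bond 2 brought flow, rest push out)
β5 stroke at J1  (J1: bond 2 brought flow, rest push out)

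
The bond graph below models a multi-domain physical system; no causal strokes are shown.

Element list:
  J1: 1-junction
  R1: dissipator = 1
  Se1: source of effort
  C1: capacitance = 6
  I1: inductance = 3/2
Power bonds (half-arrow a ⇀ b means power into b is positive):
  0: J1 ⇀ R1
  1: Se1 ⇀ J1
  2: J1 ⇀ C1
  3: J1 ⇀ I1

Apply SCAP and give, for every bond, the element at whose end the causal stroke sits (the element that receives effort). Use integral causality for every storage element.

b0 stroke→J1
b1 stroke→J1
b2 stroke→J1
b3 stroke→I1

b1 stroke→J1  (source Se1 imposes e)
b2 stroke→J1  (prefer integral on C1)
b3 stroke→I1  (I1: I, integral causality)
b0 stroke→J1  (J1: bond 3 brought flow, rest push out)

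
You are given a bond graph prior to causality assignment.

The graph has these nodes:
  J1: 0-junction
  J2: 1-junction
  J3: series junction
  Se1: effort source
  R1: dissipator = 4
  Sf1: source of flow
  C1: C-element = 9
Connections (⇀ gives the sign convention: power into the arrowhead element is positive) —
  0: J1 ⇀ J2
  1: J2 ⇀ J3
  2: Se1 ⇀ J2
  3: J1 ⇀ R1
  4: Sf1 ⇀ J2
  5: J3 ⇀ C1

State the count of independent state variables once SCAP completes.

1  (C1 all integral)

bond 2 stroke at J2  (Se1 fixes effort; stroke away)
bond 4 stroke at Sf1  (Sf1 fixes flow; stroke at Sf1)
bond 0 stroke at J2  (J2: bond 4 brought flow, rest push out)
bond 1 stroke at J2  (J2: bond 4 brought flow, rest push out)
bond 5 stroke at J3  (1-jn J3 has f-setter on 1)
bond 3 stroke at J1  (closing 0-jn rule on J1)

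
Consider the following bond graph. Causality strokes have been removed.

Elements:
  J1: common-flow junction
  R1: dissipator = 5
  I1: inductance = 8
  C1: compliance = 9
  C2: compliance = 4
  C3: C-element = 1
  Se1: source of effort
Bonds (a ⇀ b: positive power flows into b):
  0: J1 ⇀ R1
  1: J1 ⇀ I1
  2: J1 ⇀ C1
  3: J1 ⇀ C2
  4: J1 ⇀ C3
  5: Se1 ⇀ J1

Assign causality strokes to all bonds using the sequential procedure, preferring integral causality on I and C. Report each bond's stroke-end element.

bond 5 |J1  (Se1 fixes effort; stroke away)
bond 1 |I1  (I1 outputs flow p/I1)
bond 0 |J1  (J1: bond 1 brought flow, rest push out)
bond 2 |J1  (J1: bond 1 brought flow, rest push out)
bond 3 |J1  (J1: bond 1 brought flow, rest push out)
bond 4 |J1  (J1: bond 1 brought flow, rest push out)

#0 stroke→J1
#1 stroke→I1
#2 stroke→J1
#3 stroke→J1
#4 stroke→J1
#5 stroke→J1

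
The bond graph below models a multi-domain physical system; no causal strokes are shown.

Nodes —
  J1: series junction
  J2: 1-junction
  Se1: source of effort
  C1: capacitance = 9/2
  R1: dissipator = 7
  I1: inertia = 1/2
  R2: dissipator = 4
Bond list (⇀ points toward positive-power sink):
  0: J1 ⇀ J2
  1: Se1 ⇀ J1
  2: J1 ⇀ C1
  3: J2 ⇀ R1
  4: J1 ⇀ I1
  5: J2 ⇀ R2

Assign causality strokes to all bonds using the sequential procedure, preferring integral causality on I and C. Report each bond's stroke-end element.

#1 stroke→J1  (source Se1 imposes e)
#2 stroke→J1  (C1: C, integral causality)
#4 stroke→I1  (prefer integral on I1)
#0 stroke→J1  (J1 flow already set via bond 4)
#3 stroke→J2  (1-jn J2 has f-setter on 0)
#5 stroke→J2  (common-f at J2 fixed by 0)

#0 stroke→J1
#1 stroke→J1
#2 stroke→J1
#3 stroke→J2
#4 stroke→I1
#5 stroke→J2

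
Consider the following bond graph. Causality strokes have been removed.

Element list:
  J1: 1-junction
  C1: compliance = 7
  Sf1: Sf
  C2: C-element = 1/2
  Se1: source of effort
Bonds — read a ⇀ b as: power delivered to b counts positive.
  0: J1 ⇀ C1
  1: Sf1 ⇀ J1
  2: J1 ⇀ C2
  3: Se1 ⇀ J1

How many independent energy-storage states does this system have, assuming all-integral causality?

2  (C1, C2 all integral)

β1 →Sf1  (Sf1 (Sf) sets flow on bond)
β3 →J1  (source Se1 imposes e)
β0 →J1  (J1 flow already set via bond 1)
β2 →J1  (J1 flow already set via bond 1)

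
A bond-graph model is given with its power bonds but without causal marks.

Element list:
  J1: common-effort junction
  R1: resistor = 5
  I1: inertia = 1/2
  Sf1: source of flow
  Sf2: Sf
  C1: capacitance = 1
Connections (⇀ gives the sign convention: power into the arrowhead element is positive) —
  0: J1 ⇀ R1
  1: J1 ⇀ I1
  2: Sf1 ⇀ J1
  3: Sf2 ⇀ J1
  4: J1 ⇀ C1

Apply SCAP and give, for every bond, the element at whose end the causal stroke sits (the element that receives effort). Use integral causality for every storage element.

b0 |R1
b1 |I1
b2 |Sf1
b3 |Sf2
b4 |J1

β2 stroke at Sf1  (Sf1 fixes flow; stroke at Sf1)
β3 stroke at Sf2  (Sf2 fixes flow; stroke at Sf2)
β1 stroke at I1  (I1: I, integral causality)
β4 stroke at J1  (C1: C, integral causality)
β0 stroke at R1  (common-e at J1 fixed by 4)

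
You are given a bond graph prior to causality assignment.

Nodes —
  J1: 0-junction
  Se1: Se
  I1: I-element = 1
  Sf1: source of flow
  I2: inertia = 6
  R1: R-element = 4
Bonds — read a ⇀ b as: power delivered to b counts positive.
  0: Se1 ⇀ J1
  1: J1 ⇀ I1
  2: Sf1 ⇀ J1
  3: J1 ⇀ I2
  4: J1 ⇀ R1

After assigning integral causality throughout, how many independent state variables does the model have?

2  (I1, I2 all integral)

β0 stroke at J1  (Se1 (Se) sets effort on bond)
β2 stroke at Sf1  (Sf1 (Sf) sets flow on bond)
β1 stroke at I1  (J1: bond 0 brought effort, rest push out)
β3 stroke at I2  (J1: bond 0 brought effort, rest push out)
β4 stroke at R1  (J1 effort already set via bond 0)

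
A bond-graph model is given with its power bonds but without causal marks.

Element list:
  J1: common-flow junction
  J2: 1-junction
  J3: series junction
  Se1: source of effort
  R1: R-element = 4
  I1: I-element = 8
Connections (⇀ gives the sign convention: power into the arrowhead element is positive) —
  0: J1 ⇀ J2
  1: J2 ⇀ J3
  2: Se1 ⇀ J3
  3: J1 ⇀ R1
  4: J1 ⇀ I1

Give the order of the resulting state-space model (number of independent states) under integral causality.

bond 2 |J3  (Se1 (Se) sets effort on bond)
bond 1 |J2  (only one flow-in slot at J3)
bond 0 |J1  (J2 needs exactly one f-in)
bond 4 |I1  (I1 outputs flow p/I1)
bond 3 |J1  (common-f at J1 fixed by 4)

1  (I1 all integral)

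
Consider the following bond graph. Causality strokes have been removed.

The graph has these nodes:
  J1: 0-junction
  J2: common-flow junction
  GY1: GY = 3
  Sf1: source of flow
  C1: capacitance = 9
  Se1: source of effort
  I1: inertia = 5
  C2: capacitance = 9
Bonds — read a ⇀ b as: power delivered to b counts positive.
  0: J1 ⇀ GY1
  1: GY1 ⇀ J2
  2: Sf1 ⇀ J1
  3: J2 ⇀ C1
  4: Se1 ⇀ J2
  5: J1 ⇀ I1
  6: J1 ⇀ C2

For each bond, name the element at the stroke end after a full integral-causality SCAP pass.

b2 stroke at Sf1  (Sf1 fixes flow; stroke at Sf1)
b4 stroke at J2  (Se1: effort source, stroke at far end)
b3 stroke at J2  (C1 integral (e out))
b1 stroke at GY1  (closing 1-jn rule on J2)
b0 stroke at GY1  (GY1: gyrator matches bond 1)
b5 stroke at I1  (prefer integral on I1)
b6 stroke at J1  (J1 needs exactly one e-in)

β0 stroke at GY1
β1 stroke at GY1
β2 stroke at Sf1
β3 stroke at J2
β4 stroke at J2
β5 stroke at I1
β6 stroke at J1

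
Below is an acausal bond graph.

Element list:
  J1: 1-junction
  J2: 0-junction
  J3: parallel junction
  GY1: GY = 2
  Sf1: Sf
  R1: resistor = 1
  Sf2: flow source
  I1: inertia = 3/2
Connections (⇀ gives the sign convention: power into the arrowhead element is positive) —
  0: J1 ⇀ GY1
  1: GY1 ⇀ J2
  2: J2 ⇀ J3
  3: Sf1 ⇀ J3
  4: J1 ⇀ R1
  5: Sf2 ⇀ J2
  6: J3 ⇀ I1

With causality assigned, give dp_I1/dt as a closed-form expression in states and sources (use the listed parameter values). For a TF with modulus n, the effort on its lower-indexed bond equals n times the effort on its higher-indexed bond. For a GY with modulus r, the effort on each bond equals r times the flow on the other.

#3 stroke at Sf1  (Sf1 (Sf) sets flow on bond)
#5 stroke at Sf2  (source Sf2 imposes f)
#6 stroke at I1  (I1: I, integral causality)
#2 stroke at J3  (J3: last free bond brings effort in)
#1 stroke at J2  (only one effort-in slot at J2)
#0 stroke at J1  (through GY1, causality inverts; strokes same side of GY1)
#4 stroke at R1  (closing 1-jn rule on J1)

dp_I1/dt = 4*F_Sf1 + 4*F_Sf2 - 8*p_I1/3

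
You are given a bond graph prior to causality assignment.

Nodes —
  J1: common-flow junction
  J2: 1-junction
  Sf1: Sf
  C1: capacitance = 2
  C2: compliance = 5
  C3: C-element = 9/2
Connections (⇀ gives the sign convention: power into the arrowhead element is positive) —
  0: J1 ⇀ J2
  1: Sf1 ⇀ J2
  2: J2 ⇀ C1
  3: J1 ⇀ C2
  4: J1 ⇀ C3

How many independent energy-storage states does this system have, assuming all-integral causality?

3  (C1, C2, C3 all integral)

b1 stroke at Sf1  (source Sf1 imposes f)
b0 stroke at J2  (1-jn J2 has f-setter on 1)
b2 stroke at J2  (1-jn J2 has f-setter on 1)
b3 stroke at J1  (common-f at J1 fixed by 0)
b4 stroke at J1  (1-jn J1 has f-setter on 0)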